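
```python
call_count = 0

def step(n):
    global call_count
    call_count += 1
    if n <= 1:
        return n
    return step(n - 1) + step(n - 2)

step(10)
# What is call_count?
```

Calls(n) = 1 + Calls(n-1) + Calls(n-2); Calls(0)=Calls(1)=1. For n=10 this gives 177.

Answer: 177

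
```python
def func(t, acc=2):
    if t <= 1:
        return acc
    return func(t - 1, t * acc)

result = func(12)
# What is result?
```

Accumulator trace (n, acc): (12, 2) -> (11, 24) -> (10, 264) -> (9, 2640) -> (8, 23760) -> (7, 190080) -> (6, 1330560) -> (5, 7983360) -> (4, 39916800) -> (3, 159667200) -> (2, 479001600) -> (1, 958003200) -> return 958003200

Answer: 958003200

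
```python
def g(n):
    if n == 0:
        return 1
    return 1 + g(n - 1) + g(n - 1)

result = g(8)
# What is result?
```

g(n) = 1 + 2·g(n-1), g(0)=1. Closed form: (1+1)·2^8 - 1 = 511.

Answer: 511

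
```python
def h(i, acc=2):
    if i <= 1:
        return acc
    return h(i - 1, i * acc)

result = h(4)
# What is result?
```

Accumulator trace (n, acc): (4, 2) -> (3, 8) -> (2, 24) -> (1, 48) -> return 48

Answer: 48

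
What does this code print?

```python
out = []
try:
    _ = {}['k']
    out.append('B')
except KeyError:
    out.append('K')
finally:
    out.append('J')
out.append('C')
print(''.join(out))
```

Execution trace: 'K' (except KeyError) → 'J' (finally) → 'C' (after the try/except). Output: KJC

Answer: KJC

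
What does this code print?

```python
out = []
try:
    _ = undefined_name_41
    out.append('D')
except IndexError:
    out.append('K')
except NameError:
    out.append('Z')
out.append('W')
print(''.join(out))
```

Execution trace: 'Z' (except NameError) → 'W' (after the try/except). Output: ZW

Answer: ZW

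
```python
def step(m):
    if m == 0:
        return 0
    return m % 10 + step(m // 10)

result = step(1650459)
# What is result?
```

Sum of digits of 1650459: 9 + 5 + 4 + 0 + 5 + 6 + 1 = 30

Answer: 30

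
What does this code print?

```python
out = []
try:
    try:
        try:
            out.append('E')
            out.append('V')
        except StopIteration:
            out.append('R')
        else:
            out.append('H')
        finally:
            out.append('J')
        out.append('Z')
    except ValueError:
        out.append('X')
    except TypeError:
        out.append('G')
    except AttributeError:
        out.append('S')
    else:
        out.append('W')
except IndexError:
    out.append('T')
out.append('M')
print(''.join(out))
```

Execution trace: 'E' (inner try body) → 'V' (inner try body, no exception) → 'H' (inner else) → 'J' (inner finally) → 'Z' (try body, no exception) → 'W' (else) → 'M' (after the try/except). Output: EVHJZWM

Answer: EVHJZWM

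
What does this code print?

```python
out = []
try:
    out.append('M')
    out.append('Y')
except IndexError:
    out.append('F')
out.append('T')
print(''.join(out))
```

Execution trace: 'M' (try body) → 'Y' (try body, no exception) → 'T' (after the try/except). Output: MYT

Answer: MYT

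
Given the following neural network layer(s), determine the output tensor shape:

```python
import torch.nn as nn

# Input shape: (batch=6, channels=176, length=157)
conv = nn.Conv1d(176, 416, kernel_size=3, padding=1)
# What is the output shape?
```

Input: (6, 176, 157) -> Output: (6, 416, 157)

Answer: (6, 416, 157)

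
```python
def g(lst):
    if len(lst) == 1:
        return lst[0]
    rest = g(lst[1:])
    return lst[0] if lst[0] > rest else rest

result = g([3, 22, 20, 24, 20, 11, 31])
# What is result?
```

Recursive max over [3, 22, 20, 24, 20, 11, 31] = 31

Answer: 31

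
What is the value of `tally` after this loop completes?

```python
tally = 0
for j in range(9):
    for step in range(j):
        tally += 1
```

Triangle number: 0+1+2+...+8
`tally` takes the values: 0 → 1 → 2 → 3 → 4 → 5 → 6 → 7 → 8 → 9 → 10 → 11 → 12 → 13 → 14 → 15 → 16 → 17 → 18 → 19 → 20 → 21 → 22 → 23 → 24 → 25 → 26 → 27 → 28 → 29 → 30 → 31 → 32 → 33 → 34 → 35 → 36

Answer: 36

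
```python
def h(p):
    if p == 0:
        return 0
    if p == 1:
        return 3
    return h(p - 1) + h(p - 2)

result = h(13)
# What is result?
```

Build up from base cases: h(0)=0, h(1)=3, h(2)=3, h(3)=6, h(4)=9, h(5)=15, h(6)=24, ..., h(13)=699

Answer: 699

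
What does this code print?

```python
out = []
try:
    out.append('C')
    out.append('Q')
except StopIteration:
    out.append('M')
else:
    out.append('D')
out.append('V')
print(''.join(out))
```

Execution trace: 'C' (try body) → 'Q' (try body, no exception) → 'D' (else) → 'V' (after the try/except). Output: CQDV

Answer: CQDV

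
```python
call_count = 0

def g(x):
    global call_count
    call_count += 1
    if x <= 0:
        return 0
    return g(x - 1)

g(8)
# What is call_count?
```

Linear recursion stepping by 1: 9 calls from x=8 down to ≤0.

Answer: 9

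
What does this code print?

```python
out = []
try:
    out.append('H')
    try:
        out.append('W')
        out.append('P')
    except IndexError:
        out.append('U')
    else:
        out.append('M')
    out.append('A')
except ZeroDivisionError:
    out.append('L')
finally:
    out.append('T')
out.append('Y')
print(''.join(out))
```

Execution trace: 'H' (try body) → 'W' (inner try body) → 'P' (inner try body, no exception) → 'M' (inner else) → 'A' (try body, no exception) → 'T' (finally) → 'Y' (after the try/except). Output: HWPMATY

Answer: HWPMATY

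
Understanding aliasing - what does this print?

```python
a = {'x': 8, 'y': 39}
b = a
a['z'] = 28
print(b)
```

Key concept: dict aliasing.
Step by step:
`a = {'x': 8, 'y': 39}` → a = {'x': 8, 'y': 39}
`b = a` → b = {'x': 8, 'y': 39} (same object as a)
`a['z'] = 28` → a = {'x': 8, 'y': 39, 'z': 28} (same object as b); b = {'x': 8, 'y': 39, 'z': 28} (same object as a)
`print(b)` → prints {'x': 8, 'y': 39, 'z': 28}

Answer: {'x': 8, 'y': 39, 'z': 28}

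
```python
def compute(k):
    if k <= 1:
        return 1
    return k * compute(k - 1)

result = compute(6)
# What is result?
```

compute(6) = 6 * 5 * 4 * 3 * 2 * 1 = 720

Answer: 720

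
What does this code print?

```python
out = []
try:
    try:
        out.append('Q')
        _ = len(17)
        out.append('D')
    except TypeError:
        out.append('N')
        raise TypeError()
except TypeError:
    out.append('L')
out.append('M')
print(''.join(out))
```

Execution trace: 'Q' (inner try body) → 'N' (inner except TypeError) → 'L' (outer except TypeError) → 'M' (after the try/except). Output: QNLM

Answer: QNLM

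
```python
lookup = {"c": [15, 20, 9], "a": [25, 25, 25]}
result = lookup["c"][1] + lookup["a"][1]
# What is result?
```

Trace:
`lookup = {"c": [15, 20, 9], "a": [25, 25, 25]}` → lookup = {'c': [15, 20, 9], 'a': [25, 25, 25]}
`result = lookup["c"][1] + lookup["a"][1]` → result = 45
So result = 45

Answer: 45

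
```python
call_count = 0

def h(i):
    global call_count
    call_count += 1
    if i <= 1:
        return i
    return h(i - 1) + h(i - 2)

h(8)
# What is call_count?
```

Calls(i) = 1 + Calls(i-1) + Calls(i-2); Calls(0)=Calls(1)=1. For i=8 this gives 67.

Answer: 67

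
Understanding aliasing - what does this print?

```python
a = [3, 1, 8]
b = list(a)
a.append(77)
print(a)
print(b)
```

Key concept: list() constructor creates copy.
Step by step:
`a = [3, 1, 8]` → a = [3, 1, 8]
`b = list(a)` → b = [3, 1, 8]
`a.append(77)` → a = [3, 1, 8, 77]
`print(a)` → prints [3, 1, 8, 77]
`print(b)` → prints [3, 1, 8]

Answer:
[3, 1, 8, 77]
[3, 1, 8]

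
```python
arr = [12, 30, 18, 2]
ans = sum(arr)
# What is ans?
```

Trace:
`arr = [12, 30, 18, 2]` → arr = [12, 30, 18, 2]
`ans = sum(arr)` → ans = 62
So ans = 62

Answer: 62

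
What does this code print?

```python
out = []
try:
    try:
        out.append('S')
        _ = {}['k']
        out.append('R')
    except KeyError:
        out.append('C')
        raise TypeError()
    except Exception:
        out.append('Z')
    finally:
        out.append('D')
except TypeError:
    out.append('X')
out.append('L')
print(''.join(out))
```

Execution trace: 'S' (inner try body) → 'C' (inner except KeyError) → 'D' (inner finally) → 'X' (outer except TypeError) → 'L' (after the try/except). Output: SCDXL

Answer: SCDXL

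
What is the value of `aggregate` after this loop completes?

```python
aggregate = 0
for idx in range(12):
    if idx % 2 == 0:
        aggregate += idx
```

Sum of even numbers 0 to 11
`aggregate` takes the values: 0 → 2 → 6 → 12 → 20 → 30

Answer: 30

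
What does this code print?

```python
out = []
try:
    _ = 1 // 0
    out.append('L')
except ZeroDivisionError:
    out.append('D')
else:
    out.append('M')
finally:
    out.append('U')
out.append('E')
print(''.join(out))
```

Execution trace: 'D' (except ZeroDivisionError) → 'U' (finally) → 'E' (after the try/except). Output: DUE

Answer: DUE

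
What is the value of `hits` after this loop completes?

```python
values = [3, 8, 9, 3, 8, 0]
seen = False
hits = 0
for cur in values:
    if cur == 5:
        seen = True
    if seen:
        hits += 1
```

Count elements after first 5 in [3, 8, 9, 3, 8, 0]
`hits` takes the values: 0

Answer: 0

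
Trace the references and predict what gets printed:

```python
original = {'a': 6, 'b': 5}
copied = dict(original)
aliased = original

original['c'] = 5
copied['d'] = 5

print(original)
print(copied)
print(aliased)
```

Key concept: dict() creates copy, assignment creates alias.
Step by step:
`original = {'a': 6, 'b': 5}` → original = {'a': 6, 'b': 5}
`copied = dict(original)` → copied = {'a': 6, 'b': 5}
`aliased = original` → aliased = {'a': 6, 'b': 5} (same object as original)
`original['c'] = 5` → original = {'a': 6, 'b': 5, 'c': 5} (same object as aliased); aliased = {'a': 6, 'b': 5, 'c': 5} (same object as original)
`copied['d'] = 5` → copied = {'a': 6, 'b': 5, 'd': 5}
`print(original)` → prints {'a': 6, 'b': 5, 'c': 5}
`print(copied)` → prints {'a': 6, 'b': 5, 'd': 5}
`print(aliased)` → prints {'a': 6, 'b': 5, 'c': 5}

Answer:
{'a': 6, 'b': 5, 'c': 5}
{'a': 6, 'b': 5, 'd': 5}
{'a': 6, 'b': 5, 'c': 5}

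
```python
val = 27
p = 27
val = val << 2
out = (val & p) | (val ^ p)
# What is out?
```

Trace:
`val = 27` → val = 27
`p = 27` → p = 27
`val = val << 2` → val = 108
`out = (val & p) | (val ^ p)` → out = 127
So out = 127

Answer: 127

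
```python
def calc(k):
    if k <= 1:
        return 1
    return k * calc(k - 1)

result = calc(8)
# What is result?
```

calc(8) = 8 * 7 * 6 * 5 * 4 * 3 * 2 * 1 = 40320

Answer: 40320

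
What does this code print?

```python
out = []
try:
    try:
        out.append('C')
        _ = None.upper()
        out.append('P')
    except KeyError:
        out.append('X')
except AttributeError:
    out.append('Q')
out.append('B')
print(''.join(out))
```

Execution trace: 'C' (try body) → 'Q' (outer except AttributeError) → 'B' (after the try/except). Output: CQB

Answer: CQB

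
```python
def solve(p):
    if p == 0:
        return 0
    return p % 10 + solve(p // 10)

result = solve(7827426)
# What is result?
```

Sum of digits of 7827426: 6 + 2 + 4 + 7 + 2 + 8 + 7 = 36

Answer: 36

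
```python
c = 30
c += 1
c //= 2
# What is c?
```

Trace:
`c = 30` → c = 30
`c += 1` → c = 31
`c //= 2` → c = 15
So c = 15

Answer: 15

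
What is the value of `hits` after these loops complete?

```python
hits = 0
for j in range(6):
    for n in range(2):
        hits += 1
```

6 * 2 = 12
`hits` takes the values: 0 → 1 → 2 → 3 → 4 → 5 → 6 → 7 → 8 → 9 → 10 → 11 → 12

Answer: 12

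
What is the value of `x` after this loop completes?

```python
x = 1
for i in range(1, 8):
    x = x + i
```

Start at 1, add 1 through 7
`x` takes the values: 1 → 2 → 4 → 7 → 11 → 16 → 22 → 29

Answer: 29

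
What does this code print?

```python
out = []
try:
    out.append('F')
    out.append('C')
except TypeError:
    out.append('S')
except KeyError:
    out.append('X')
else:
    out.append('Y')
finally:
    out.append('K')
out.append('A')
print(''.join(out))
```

Execution trace: 'F' (try body) → 'C' (try body, no exception) → 'Y' (else) → 'K' (finally) → 'A' (after the try/except). Output: FCYKA

Answer: FCYKA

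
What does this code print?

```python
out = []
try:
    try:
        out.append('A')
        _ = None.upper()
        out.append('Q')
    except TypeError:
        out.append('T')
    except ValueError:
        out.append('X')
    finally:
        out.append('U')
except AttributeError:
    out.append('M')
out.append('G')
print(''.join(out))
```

Execution trace: 'A' (try body) → 'U' (finally) → 'M' (outer except AttributeError) → 'G' (after the try/except). Output: AUMG

Answer: AUMG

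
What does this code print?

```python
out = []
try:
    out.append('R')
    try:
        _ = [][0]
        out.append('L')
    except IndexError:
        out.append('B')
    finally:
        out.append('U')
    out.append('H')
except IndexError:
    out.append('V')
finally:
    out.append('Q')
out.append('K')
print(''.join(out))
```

Execution trace: 'R' (try body) → 'B' (inner except IndexError) → 'U' (inner finally) → 'H' (try body, no exception) → 'Q' (finally) → 'K' (after the try/except). Output: RBUHQK

Answer: RBUHQK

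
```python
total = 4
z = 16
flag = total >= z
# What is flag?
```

Trace:
`total = 4` → total = 4
`z = 16` → z = 16
`flag = total >= z` → flag = False
So flag = False

Answer: False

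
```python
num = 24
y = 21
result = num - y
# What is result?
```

Trace:
`num = 24` → num = 24
`y = 21` → y = 21
`result = num - y` → result = 3
So result = 3

Answer: 3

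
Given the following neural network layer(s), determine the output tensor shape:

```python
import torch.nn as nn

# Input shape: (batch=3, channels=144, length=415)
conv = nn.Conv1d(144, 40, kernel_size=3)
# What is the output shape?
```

Input: (3, 144, 415) -> Output: (3, 40, 413)

Answer: (3, 40, 413)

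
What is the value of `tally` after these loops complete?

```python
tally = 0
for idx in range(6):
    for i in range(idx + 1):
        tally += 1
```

Triangle: 1 + 2 + ... + 6
`tally` takes the values: 0 → 1 → 2 → 3 → 4 → 5 → 6 → 7 → 8 → 9 → 10 → 11 → 12 → 13 → 14 → 15 → 16 → 17 → 18 → 19 → 20 → 21

Answer: 21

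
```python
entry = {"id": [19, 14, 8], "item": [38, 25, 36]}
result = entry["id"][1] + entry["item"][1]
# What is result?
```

Trace:
`entry = {"id": [19, 14, 8], "item": [38, 25, 36]}` → entry = {'id': [19, 14, 8], 'item': [38, 25, 36]}
`result = entry["id"][1] + entry["item"][1]` → result = 39
So result = 39

Answer: 39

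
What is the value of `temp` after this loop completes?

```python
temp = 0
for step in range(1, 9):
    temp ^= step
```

XOR of 1 to 8
`temp` takes the values: 0 → 1 → 3 → 0 → 4 → 1 → 7 → 0 → 8

Answer: 8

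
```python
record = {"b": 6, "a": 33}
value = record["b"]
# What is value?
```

Trace:
`record = {"b": 6, "a": 33}` → record = {'b': 6, 'a': 33}
`value = record["b"]` → value = 6
So value = 6

Answer: 6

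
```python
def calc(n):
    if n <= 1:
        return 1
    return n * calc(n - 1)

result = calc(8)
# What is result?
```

calc(8) = 8 * 7 * 6 * 5 * 4 * 3 * 2 * 1 = 40320

Answer: 40320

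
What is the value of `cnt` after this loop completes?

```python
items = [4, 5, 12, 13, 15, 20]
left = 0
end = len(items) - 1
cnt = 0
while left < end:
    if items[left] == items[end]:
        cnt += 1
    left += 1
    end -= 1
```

Count matching pairs from ends
`cnt` takes the values: 0

Answer: 0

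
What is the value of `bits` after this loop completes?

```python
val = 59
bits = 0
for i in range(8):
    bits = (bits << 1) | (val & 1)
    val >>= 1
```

Reverse lowest 8 bits of 59
`bits` takes the values: 0 → 1 → 3 → 6 → 13 → 27 → 55 → 110 → 220

Answer: 220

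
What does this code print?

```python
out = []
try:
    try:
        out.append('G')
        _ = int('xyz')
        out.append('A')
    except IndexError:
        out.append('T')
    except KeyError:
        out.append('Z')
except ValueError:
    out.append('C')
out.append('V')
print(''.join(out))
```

Execution trace: 'G' (try body) → 'C' (outer except ValueError) → 'V' (after the try/except). Output: GCV

Answer: GCV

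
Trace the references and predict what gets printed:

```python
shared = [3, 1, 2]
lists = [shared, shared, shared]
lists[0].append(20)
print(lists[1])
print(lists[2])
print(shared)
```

Key concept: list of same reference.
Step by step:
`shared = [3, 1, 2]` → shared = [3, 1, 2]
`lists = [shared, shared, shared]` → lists = [[3, 1, 2], [3, 1, 2], [3, 1, 2]]
`lists[0].append(20)` → shared = [3, 1, 2, 20]; lists = [[3, 1, 2, 20], [3, 1, 2, 20], [3, 1, 2, 20]]
`print(lists[1])` → prints [3, 1, 2, 20]
`print(lists[2])` → prints [3, 1, 2, 20]
`print(shared)` → prints [3, 1, 2, 20]

Answer:
[3, 1, 2, 20]
[3, 1, 2, 20]
[3, 1, 2, 20]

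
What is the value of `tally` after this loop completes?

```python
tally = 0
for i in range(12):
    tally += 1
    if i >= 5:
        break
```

Loop breaks when i reaches 5, tally is 6
`tally` takes the values: 0 → 1 → 2 → 3 → 4 → 5 → 6

Answer: 6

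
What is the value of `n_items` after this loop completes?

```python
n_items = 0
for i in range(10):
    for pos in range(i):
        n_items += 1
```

Triangle number: 0+1+2+...+9
`n_items` takes the values: 0 → 1 → 2 → 3 → 4 → 5 → 6 → 7 → 8 → 9 → 10 → 11 → 12 → 13 → 14 → 15 → 16 → 17 → 18 → 19 → 20 → 21 → 22 → 23 → 24 → 25 → 26 → 27 → 28 → 29 → … → 41 → 42 → 43 → 44 → 45

Answer: 45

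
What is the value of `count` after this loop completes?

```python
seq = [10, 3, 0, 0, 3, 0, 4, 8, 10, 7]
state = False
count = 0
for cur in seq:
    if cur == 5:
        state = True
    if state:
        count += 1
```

Count elements after first 5 in [10, 3, 0, 0, 3, 0, 4, 8, 10, 7]
`count` takes the values: 0

Answer: 0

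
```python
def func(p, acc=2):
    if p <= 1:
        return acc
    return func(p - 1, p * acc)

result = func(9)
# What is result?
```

Accumulator trace (n, acc): (9, 2) -> (8, 18) -> (7, 144) -> (6, 1008) -> (5, 6048) -> (4, 30240) -> (3, 120960) -> (2, 362880) -> (1, 725760) -> return 725760

Answer: 725760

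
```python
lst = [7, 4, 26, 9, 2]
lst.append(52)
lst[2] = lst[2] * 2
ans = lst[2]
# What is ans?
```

Trace:
`lst = [7, 4, 26, 9, 2]` → lst = [7, 4, 26, 9, 2]
`lst.append(52)` → lst = [7, 4, 26, 9, 2, 52]
`lst[2] = lst[2] * 2` → lst = [7, 4, 52, 9, 2, 52]
`ans = lst[2]` → ans = 52
So ans = 52

Answer: 52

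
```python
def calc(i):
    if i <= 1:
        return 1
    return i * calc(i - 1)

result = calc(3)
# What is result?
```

calc(3) = 3 * 2 * 1 = 6

Answer: 6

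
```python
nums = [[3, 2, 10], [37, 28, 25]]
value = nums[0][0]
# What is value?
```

Trace:
`nums = [[3, 2, 10], [37, 28, 25]]` → nums = [[3, 2, 10], [37, 28, 25]]
`value = nums[0][0]` → value = 3
So value = 3

Answer: 3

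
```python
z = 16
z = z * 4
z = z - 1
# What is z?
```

Trace:
`z = 16` → z = 16
`z = z * 4` → z = 64
`z = z - 1` → z = 63
So z = 63

Answer: 63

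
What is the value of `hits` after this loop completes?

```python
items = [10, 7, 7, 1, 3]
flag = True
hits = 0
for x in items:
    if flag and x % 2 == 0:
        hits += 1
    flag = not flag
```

Count even values at even positions
`hits` takes the values: 0 → 1

Answer: 1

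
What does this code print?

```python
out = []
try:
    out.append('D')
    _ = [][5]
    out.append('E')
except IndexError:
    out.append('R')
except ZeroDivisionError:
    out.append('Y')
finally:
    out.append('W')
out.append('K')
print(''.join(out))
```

Execution trace: 'D' (try body) → 'R' (except IndexError) → 'W' (finally) → 'K' (after the try/except). Output: DRWK

Answer: DRWK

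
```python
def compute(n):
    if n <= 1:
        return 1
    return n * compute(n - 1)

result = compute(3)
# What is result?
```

compute(3) = 3 * 2 * 1 = 6

Answer: 6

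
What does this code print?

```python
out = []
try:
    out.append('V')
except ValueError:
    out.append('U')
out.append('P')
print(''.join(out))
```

Execution trace: 'V' (try body, no exception) → 'P' (after the try/except). Output: VP

Answer: VP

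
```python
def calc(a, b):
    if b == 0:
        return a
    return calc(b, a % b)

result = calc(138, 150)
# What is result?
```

calc(138, 150) -> calc(150, 138) -> calc(138, 12) -> calc(12, 6) -> calc(6, 0) -> 6

Answer: 6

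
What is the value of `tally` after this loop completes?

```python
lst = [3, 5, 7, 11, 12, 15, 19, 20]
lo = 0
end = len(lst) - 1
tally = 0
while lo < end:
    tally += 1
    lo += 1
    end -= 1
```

Iterations until pointers meet (list length 8)
`tally` takes the values: 0 → 1 → 2 → 3 → 4

Answer: 4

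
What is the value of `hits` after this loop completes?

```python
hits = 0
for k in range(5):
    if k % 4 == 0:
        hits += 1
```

Count numbers divisible by 4 in range(5)
`hits` takes the values: 0 → 1 → 2

Answer: 2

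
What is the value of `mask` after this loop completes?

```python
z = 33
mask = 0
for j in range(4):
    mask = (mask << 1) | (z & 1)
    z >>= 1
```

Reverse lowest 4 bits of 33
`mask` takes the values: 0 → 1 → 2 → 4 → 8

Answer: 8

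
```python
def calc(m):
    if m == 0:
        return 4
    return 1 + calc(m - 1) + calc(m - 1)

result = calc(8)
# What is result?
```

calc(m) = 1 + 2·calc(m-1), calc(0)=4. Closed form: (4+1)·2^8 - 1 = 1279.

Answer: 1279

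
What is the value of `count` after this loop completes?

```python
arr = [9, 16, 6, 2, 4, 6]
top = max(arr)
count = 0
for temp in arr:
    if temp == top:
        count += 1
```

Count of max value 16 in [9, 16, 6, 2, 4, 6]
`count` takes the values: 0 → 1

Answer: 1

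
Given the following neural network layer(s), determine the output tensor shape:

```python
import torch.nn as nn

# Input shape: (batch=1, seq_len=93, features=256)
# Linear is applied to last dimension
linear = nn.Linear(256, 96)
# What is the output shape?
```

Input: (1, 93, 256) -> Output: (1, 93, 96)

Answer: (1, 93, 96)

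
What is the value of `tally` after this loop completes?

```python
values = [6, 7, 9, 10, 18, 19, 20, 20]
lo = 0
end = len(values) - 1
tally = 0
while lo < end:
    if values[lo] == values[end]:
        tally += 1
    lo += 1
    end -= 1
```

Count matching pairs from ends
`tally` takes the values: 0

Answer: 0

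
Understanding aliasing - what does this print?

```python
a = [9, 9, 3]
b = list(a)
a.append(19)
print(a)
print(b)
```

Key concept: list() constructor creates copy.
Step by step:
`a = [9, 9, 3]` → a = [9, 9, 3]
`b = list(a)` → b = [9, 9, 3]
`a.append(19)` → a = [9, 9, 3, 19]
`print(a)` → prints [9, 9, 3, 19]
`print(b)` → prints [9, 9, 3]

Answer:
[9, 9, 3, 19]
[9, 9, 3]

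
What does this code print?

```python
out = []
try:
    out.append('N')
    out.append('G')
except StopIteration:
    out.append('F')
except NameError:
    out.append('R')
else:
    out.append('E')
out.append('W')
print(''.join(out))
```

Execution trace: 'N' (try body) → 'G' (try body, no exception) → 'E' (else) → 'W' (after the try/except). Output: NGEW

Answer: NGEW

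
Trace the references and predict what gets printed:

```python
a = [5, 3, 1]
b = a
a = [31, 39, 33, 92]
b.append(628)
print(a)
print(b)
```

Key concept: rebinding vs mutation: a is rebound to a new list, b still points at the original.
Step by step:
`a = [5, 3, 1]` → a = [5, 3, 1]
`b = a` → b = [5, 3, 1] (same object as a)
`a = [31, 39, 33, 92]` → a = [31, 39, 33, 92]
`b.append(628)` → b = [5, 3, 1, 628]
`print(a)` → prints [31, 39, 33, 92]
`print(b)` → prints [5, 3, 1, 628]

Answer:
[31, 39, 33, 92]
[5, 3, 1, 628]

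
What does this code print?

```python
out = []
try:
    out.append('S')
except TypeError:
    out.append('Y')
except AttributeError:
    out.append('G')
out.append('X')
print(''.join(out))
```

Execution trace: 'S' (try body, no exception) → 'X' (after the try/except). Output: SX

Answer: SX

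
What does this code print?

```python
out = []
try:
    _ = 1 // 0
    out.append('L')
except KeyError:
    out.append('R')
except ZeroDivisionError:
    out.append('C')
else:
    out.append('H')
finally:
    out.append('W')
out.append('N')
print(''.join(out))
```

Execution trace: 'C' (except ZeroDivisionError) → 'W' (finally) → 'N' (after the try/except). Output: CWN

Answer: CWN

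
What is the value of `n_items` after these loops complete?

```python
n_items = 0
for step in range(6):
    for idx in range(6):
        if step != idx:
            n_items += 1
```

6² - 6 (exclude diagonal)
`n_items` takes the values: 0 → 1 → 2 → 3 → 4 → 5 → 6 → 7 → 8 → 9 → 10 → 11 → 12 → 13 → 14 → 15 → 16 → 17 → 18 → 19 → 20 → 21 → 22 → 23 → 24 → 25 → 26 → 27 → 28 → 29 → 30

Answer: 30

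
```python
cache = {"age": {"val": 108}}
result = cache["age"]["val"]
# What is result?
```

Trace:
`cache = {"age": {"val": 108}}` → cache = {'age': {'val': 108}}
`result = cache["age"]["val"]` → result = 108
So result = 108

Answer: 108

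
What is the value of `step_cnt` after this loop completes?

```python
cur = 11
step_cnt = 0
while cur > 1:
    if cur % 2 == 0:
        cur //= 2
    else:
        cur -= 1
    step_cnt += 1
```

Steps to reduce 11 to 1
`step_cnt` takes the values: 0 → 1 → 2 → 3 → 4 → 5

Answer: 5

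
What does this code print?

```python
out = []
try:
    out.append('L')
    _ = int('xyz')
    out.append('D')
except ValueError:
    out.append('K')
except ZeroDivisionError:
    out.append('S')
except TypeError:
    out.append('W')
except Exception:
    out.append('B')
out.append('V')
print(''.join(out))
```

Execution trace: 'L' (try body) → 'K' (except ValueError) → 'V' (after the try/except). Output: LKV

Answer: LKV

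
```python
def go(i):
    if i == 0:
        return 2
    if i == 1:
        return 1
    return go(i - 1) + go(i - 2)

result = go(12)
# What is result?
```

Build up from base cases: go(0)=2, go(1)=1, go(2)=3, go(3)=4, go(4)=7, go(5)=11, go(6)=18, ..., go(12)=322

Answer: 322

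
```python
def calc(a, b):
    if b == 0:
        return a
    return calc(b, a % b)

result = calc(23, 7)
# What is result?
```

calc(23, 7) -> calc(7, 2) -> calc(2, 1) -> calc(1, 0) -> 1

Answer: 1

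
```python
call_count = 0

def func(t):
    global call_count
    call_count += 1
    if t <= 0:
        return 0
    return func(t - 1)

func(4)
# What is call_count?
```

Linear recursion stepping by 1: 5 calls from t=4 down to ≤0.

Answer: 5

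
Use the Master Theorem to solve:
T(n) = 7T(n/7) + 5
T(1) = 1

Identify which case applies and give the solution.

a=7, b=7, f(n)=5. log_7(7) = 1. Since c=0 < 1, Case 1 applies: T(n) = Θ(n^log_b(a)) = O(n).

Answer: O(n) - Case 1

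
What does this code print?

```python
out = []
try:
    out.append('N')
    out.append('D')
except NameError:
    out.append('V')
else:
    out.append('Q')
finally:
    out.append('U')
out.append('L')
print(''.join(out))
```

Execution trace: 'N' (try body) → 'D' (try body, no exception) → 'Q' (else) → 'U' (finally) → 'L' (after the try/except). Output: NDQUL

Answer: NDQUL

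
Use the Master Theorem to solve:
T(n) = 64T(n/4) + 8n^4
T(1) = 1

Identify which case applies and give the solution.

a=64, b=4, f(n)=8n^4. log_4(64) = 3. Since c=4 > 3 and the regularity condition holds (64(n/4)^4 = (64/4^4)n^4 with 64/4^4 < 1), Case 3 applies: T(n) = Θ(f(n)) = O(n^4).

Answer: O(n^4) - Case 3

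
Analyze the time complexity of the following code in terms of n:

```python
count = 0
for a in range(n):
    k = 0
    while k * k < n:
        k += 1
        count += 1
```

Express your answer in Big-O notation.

Each loop level contributes: n × √n. Multiplying the contributions gives O(n√n).

Answer: O(n√n)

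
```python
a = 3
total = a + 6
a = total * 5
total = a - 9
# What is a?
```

Trace:
`a = 3` → a = 3
`total = a + 6` → total = 9
`a = total * 5` → a = 45
`total = a - 9` → total = 36
So a = 45

Answer: 45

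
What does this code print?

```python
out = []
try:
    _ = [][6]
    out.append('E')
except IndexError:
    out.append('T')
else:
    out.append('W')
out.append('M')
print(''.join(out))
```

Execution trace: 'T' (except IndexError) → 'M' (after the try/except). Output: TM

Answer: TM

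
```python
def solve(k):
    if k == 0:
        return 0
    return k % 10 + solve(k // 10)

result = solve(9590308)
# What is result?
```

Sum of digits of 9590308: 8 + 0 + 3 + 0 + 9 + 5 + 9 = 34

Answer: 34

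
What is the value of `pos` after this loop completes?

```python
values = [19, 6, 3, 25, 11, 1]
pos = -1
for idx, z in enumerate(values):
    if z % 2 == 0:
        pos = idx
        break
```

First even number index in [19, 6, 3, 25, 11, 1]
`pos` takes the values: -1 → 1

Answer: 1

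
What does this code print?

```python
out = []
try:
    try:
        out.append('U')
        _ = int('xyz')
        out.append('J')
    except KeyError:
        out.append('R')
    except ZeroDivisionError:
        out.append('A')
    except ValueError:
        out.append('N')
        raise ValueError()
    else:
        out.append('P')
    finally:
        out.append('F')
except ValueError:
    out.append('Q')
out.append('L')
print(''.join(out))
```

Execution trace: 'U' (inner try body) → 'N' (inner except ValueError) → 'F' (inner finally) → 'Q' (outer except ValueError) → 'L' (after the try/except). Output: UNFQL

Answer: UNFQL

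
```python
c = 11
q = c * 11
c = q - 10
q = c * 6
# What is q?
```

Trace:
`c = 11` → c = 11
`q = c * 11` → q = 121
`c = q - 10` → c = 111
`q = c * 6` → q = 666
So q = 666

Answer: 666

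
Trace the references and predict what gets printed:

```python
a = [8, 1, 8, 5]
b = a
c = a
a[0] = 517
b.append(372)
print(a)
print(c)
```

Key concept: multiple aliases.
Step by step:
`a = [8, 1, 8, 5]` → a = [8, 1, 8, 5]
`b = a` → b = [8, 1, 8, 5] (same object as a)
`c = a` → c = [8, 1, 8, 5] (same object as a, b)
`a[0] = 517` → a = [517, 1, 8, 5] (same object as b, c); b = [517, 1, 8, 5] (same object as a, c); c = [517, 1, 8, 5] (same object as a, b)
`b.append(372)` → a = [517, 1, 8, 5, 372] (same object as b, c); b = [517, 1, 8, 5, 372] (same object as a, c); c = [517, 1, 8, 5, 372] (same object as a, b)
`print(a)` → prints [517, 1, 8, 5, 372]
`print(c)` → prints [517, 1, 8, 5, 372]

Answer:
[517, 1, 8, 5, 372]
[517, 1, 8, 5, 372]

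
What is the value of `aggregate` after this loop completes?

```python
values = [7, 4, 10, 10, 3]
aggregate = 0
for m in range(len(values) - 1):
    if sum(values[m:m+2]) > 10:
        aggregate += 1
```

Count windows with sum > 10
`aggregate` takes the values: 0 → 1 → 2 → 3 → 4

Answer: 4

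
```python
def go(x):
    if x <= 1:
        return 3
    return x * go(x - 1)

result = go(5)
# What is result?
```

go(5) = 5 * 4 * 3 * 2 * 3 = 360

Answer: 360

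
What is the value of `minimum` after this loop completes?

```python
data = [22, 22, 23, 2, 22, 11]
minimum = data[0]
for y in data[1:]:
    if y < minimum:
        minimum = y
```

Minimum of [22, 22, 23, 2, 22, 11]
`minimum` takes the values: 22 → 2

Answer: 2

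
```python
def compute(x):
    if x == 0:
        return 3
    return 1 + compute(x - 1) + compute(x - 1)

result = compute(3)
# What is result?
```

compute(x) = 1 + 2·compute(x-1), compute(0)=3. Closed form: (3+1)·2^3 - 1 = 31.

Answer: 31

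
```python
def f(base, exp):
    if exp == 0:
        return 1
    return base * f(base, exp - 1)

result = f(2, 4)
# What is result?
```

f(2, 4) = 2 * 2 * 2 * 2 = 16

Answer: 16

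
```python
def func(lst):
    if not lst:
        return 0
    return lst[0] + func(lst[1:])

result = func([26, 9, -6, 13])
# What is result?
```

26 + 9 + (-6) + 13 + 0 = 42

Answer: 42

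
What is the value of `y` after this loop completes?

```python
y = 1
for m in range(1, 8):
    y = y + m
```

Start at 1, add 1 through 7
`y` takes the values: 1 → 2 → 4 → 7 → 11 → 16 → 22 → 29

Answer: 29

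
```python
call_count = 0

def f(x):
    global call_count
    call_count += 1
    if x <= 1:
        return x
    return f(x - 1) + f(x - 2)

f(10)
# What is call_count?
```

Calls(x) = 1 + Calls(x-1) + Calls(x-2); Calls(0)=Calls(1)=1. For x=10 this gives 177.

Answer: 177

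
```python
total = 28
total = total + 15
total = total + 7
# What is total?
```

Trace:
`total = 28` → total = 28
`total = total + 15` → total = 43
`total = total + 7` → total = 50
So total = 50

Answer: 50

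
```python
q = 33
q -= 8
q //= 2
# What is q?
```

Trace:
`q = 33` → q = 33
`q -= 8` → q = 25
`q //= 2` → q = 12
So q = 12

Answer: 12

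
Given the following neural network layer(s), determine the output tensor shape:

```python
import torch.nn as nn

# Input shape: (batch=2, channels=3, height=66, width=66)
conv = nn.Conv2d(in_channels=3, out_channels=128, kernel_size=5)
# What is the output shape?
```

Input: (2, 3, 66, 66) -> Output: (2, 128, 62, 62)

Answer: (2, 128, 62, 62)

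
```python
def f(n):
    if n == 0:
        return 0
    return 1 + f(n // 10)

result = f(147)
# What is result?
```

Count of digits of 147: 3

Answer: 3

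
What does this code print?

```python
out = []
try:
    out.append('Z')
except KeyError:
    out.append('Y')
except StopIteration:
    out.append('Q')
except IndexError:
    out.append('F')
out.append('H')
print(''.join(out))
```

Execution trace: 'Z' (try body, no exception) → 'H' (after the try/except). Output: ZH

Answer: ZH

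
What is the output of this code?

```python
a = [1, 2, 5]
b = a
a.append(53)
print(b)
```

Key concept: basic list aliasing.
Step by step:
`a = [1, 2, 5]` → a = [1, 2, 5]
`b = a` → b = [1, 2, 5] (same object as a)
`a.append(53)` → a = [1, 2, 5, 53] (same object as b); b = [1, 2, 5, 53] (same object as a)
`print(b)` → prints [1, 2, 5, 53]

Answer: [1, 2, 5, 53]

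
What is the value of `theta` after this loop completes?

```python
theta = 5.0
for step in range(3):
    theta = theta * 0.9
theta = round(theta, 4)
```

Exponential decay: 5.0 * 0.9^3
`theta` takes the values: 5.0 → 4.5 → 4.05 → 3.645

Answer: 3.645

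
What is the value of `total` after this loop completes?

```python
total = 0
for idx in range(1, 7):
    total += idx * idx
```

Sum of squares 1² to 6² = 91
`total` takes the values: 0 → 1 → 5 → 14 → 30 → 55 → 91

Answer: 91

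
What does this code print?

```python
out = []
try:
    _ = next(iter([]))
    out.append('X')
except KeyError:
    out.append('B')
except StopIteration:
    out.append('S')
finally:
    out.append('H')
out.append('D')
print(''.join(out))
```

Execution trace: 'S' (except StopIteration) → 'H' (finally) → 'D' (after the try/except). Output: SHD

Answer: SHD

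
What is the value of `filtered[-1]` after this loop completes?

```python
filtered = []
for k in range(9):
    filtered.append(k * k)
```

Last element of squares 0 to 8
`filtered` takes the values: [] → [0] → [0, 1] → [0, 1, 4] → [0, 1, 4, 9] → [0, 1, 4, 9, 16] → [0, 1, 4, 9, 16, 25] → [0, 1, 4, 9, 16, 25, 36] → [0, 1, 4, 9, 16, 25, 36, 49] → [0, 1, 4, 9, 16, 25, 36, 49, 64]
So `filtered[-1]` = 64

Answer: 64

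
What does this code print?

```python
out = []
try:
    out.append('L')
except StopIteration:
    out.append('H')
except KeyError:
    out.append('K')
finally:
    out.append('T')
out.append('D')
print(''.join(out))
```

Execution trace: 'L' (try body, no exception) → 'T' (finally) → 'D' (after the try/except). Output: LTD

Answer: LTD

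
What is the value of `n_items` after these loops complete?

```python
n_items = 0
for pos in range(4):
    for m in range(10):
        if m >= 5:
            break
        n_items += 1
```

Inner breaks at 5, outer runs 4 times
`n_items` takes the values: 0 → 1 → 2 → 3 → 4 → 5 → 6 → 7 → 8 → 9 → 10 → 11 → 12 → 13 → 14 → 15 → 16 → 17 → 18 → 19 → 20

Answer: 20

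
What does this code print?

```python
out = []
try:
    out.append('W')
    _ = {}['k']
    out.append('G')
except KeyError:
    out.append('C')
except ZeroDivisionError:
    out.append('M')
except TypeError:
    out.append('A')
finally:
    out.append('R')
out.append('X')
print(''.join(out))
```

Execution trace: 'W' (try body) → 'C' (except KeyError) → 'R' (finally) → 'X' (after the try/except). Output: WCRX

Answer: WCRX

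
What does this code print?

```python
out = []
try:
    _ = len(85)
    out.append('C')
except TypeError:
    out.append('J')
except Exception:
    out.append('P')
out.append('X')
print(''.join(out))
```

Execution trace: 'J' (except TypeError) → 'X' (after the try/except). Output: JX

Answer: JX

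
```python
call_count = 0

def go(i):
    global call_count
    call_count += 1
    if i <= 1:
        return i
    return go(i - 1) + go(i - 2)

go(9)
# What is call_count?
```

Calls(i) = 1 + Calls(i-1) + Calls(i-2); Calls(0)=Calls(1)=1. For i=9 this gives 109.

Answer: 109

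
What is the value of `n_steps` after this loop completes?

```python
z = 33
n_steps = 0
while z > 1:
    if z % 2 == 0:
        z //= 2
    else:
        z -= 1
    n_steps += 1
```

Steps to reduce 33 to 1
`n_steps` takes the values: 0 → 1 → 2 → 3 → 4 → 5 → 6

Answer: 6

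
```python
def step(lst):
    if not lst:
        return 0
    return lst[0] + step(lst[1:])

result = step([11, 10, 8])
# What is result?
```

11 + 10 + 8 + 0 = 29

Answer: 29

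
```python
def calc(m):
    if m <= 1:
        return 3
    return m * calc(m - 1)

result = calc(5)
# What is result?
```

calc(5) = 5 * 4 * 3 * 2 * 3 = 360

Answer: 360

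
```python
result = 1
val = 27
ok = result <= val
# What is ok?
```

Trace:
`result = 1` → result = 1
`val = 27` → val = 27
`ok = result <= val` → ok = True
So ok = True

Answer: True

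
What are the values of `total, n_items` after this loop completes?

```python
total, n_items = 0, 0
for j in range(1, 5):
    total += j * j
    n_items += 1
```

Sum of squares and count
`total, n_items` takes the values: (0, 0) → (1, 0) → (1, 1) → (5, 1) → (5, 2) → (14, 2) → (14, 3) → (30, 3) → (30, 4)

Answer: 30, 4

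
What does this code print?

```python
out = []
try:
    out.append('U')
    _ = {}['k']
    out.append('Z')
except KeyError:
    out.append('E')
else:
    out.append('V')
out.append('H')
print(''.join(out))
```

Execution trace: 'U' (try body) → 'E' (except KeyError) → 'H' (after the try/except). Output: UEH

Answer: UEH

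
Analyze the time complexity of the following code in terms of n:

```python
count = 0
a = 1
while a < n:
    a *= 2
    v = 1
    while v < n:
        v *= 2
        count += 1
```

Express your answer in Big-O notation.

Each loop level contributes: log n × log n. Multiplying the contributions gives O(log² n).

Answer: O(log² n)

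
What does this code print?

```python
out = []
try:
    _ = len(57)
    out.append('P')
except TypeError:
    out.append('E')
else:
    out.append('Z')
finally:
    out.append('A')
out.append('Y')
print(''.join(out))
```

Execution trace: 'E' (except TypeError) → 'A' (finally) → 'Y' (after the try/except). Output: EAY

Answer: EAY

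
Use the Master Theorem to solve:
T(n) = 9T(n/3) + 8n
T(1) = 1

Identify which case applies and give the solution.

a=9, b=3, f(n)=8n. log_3(9) = 2. Since c=1 < 2, Case 1 applies: T(n) = Θ(n^log_b(a)) = O(n^2).

Answer: O(n^2) - Case 1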